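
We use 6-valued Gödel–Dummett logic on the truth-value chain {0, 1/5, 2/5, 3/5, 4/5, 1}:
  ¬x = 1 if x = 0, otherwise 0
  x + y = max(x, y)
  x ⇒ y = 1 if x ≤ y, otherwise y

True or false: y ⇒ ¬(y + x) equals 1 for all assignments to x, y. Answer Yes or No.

No

Counterexample: take x = 0, y = 1/5.
y + x = 1/5 + 0 = 1/5
¬(y + x) = ¬1/5 = 0
y ⇒ ¬(y + x) = 1/5 ⇒ 0 = 0
This gives 0 ≠ 1.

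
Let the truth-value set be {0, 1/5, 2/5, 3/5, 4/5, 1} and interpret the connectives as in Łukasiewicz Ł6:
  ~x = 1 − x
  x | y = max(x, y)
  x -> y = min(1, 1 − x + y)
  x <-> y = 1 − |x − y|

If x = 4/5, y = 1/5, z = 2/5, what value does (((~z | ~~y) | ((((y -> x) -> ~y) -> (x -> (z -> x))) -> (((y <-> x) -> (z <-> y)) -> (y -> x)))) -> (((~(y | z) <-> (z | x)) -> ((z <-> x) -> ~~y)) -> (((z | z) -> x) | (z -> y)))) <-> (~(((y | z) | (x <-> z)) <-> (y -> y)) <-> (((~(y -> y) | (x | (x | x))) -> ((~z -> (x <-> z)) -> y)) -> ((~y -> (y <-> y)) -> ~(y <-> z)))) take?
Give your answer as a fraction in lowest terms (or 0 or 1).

3/5

~z = ~2/5 = 3/5
~y = ~1/5 = 4/5
~~y = ~4/5 = 1/5
~z | ~~y = 3/5 | 1/5 = 3/5
y -> x = 1/5 -> 4/5 = 1
~y = ~1/5 = 4/5
(y -> x) -> ~y = 1 -> 4/5 = 4/5
z -> x = 2/5 -> 4/5 = 1
x -> (z -> x) = 4/5 -> 1 = 1
((y -> x) -> ~y) -> (x -> (z -> x)) = 4/5 -> 1 = 1
y <-> x = 1/5 <-> 4/5 = 2/5
z <-> y = 2/5 <-> 1/5 = 4/5
(y <-> x) -> (z <-> y) = 2/5 -> 4/5 = 1
y -> x = 1/5 -> 4/5 = 1
((y <-> x) -> (z <-> y)) -> (y -> x) = 1 -> 1 = 1
(((y -> x) -> ~y) -> (x -> (z -> x))) -> (((y <-> x) -> (z <-> y)) -> (y -> x)) = 1 -> 1 = 1
(~z | ~~y) | ((((y -> x) -> ~y) -> (x -> (z -> x))) -> (((y <-> x) -> (z <-> y)) -> (y -> x))) = 3/5 | 1 = 1
y | z = 1/5 | 2/5 = 2/5
~(y | z) = ~2/5 = 3/5
z | x = 2/5 | 4/5 = 4/5
~(y | z) <-> (z | x) = 3/5 <-> 4/5 = 4/5
z <-> x = 2/5 <-> 4/5 = 3/5
~y = ~1/5 = 4/5
~~y = ~4/5 = 1/5
(z <-> x) -> ~~y = 3/5 -> 1/5 = 3/5
(~(y | z) <-> (z | x)) -> ((z <-> x) -> ~~y) = 4/5 -> 3/5 = 4/5
z | z = 2/5 | 2/5 = 2/5
(z | z) -> x = 2/5 -> 4/5 = 1
z -> y = 2/5 -> 1/5 = 4/5
((z | z) -> x) | (z -> y) = 1 | 4/5 = 1
((~(y | z) <-> (z | x)) -> ((z <-> x) -> ~~y)) -> (((z | z) -> x) | (z -> y)) = 4/5 -> 1 = 1
((~z | ~~y) | ((((y -> x) -> ~y) -> (x -> (z -> x))) -> (((y <-> x) -> (z <-> y)) -> (y -> x)))) -> (((~(y | z) <-> (z | x)) -> ((z <-> x) -> ~~y)) -> (((z | z) -> x) | (z -> y))) = 1 -> 1 = 1
y | z = 1/5 | 2/5 = 2/5
x <-> z = 4/5 <-> 2/5 = 3/5
(y | z) | (x <-> z) = 2/5 | 3/5 = 3/5
y -> y = 1/5 -> 1/5 = 1
((y | z) | (x <-> z)) <-> (y -> y) = 3/5 <-> 1 = 3/5
~(((y | z) | (x <-> z)) <-> (y -> y)) = ~3/5 = 2/5
y -> y = 1/5 -> 1/5 = 1
~(y -> y) = ~1 = 0
x | x = 4/5 | 4/5 = 4/5
x | (x | x) = 4/5 | 4/5 = 4/5
~(y -> y) | (x | (x | x)) = 0 | 4/5 = 4/5
~z = ~2/5 = 3/5
x <-> z = 4/5 <-> 2/5 = 3/5
~z -> (x <-> z) = 3/5 -> 3/5 = 1
(~z -> (x <-> z)) -> y = 1 -> 1/5 = 1/5
(~(y -> y) | (x | (x | x))) -> ((~z -> (x <-> z)) -> y) = 4/5 -> 1/5 = 2/5
~y = ~1/5 = 4/5
y <-> y = 1/5 <-> 1/5 = 1
~y -> (y <-> y) = 4/5 -> 1 = 1
y <-> z = 1/5 <-> 2/5 = 4/5
~(y <-> z) = ~4/5 = 1/5
(~y -> (y <-> y)) -> ~(y <-> z) = 1 -> 1/5 = 1/5
((~(y -> y) | (x | (x | x))) -> ((~z -> (x <-> z)) -> y)) -> ((~y -> (y <-> y)) -> ~(y <-> z)) = 2/5 -> 1/5 = 4/5
~(((y | z) | (x <-> z)) <-> (y -> y)) <-> (((~(y -> y) | (x | (x | x))) -> ((~z -> (x <-> z)) -> y)) -> ((~y -> (y <-> y)) -> ~(y <-> z))) = 2/5 <-> 4/5 = 3/5
(((~z | ~~y) | ((((y -> x) -> ~y) -> (x -> (z -> x))) -> (((y <-> x) -> (z <-> y)) -> (y -> x)))) -> (((~(y | z) <-> (z | x)) -> ((z <-> x) -> ~~y)) -> (((z | z) -> x) | (z -> y)))) <-> (~(((y | z) | (x <-> z)) <-> (y -> y)) <-> (((~(y -> y) | (x | (x | x))) -> ((~z -> (x <-> z)) -> y)) -> ((~y -> (y <-> y)) -> ~(y <-> z)))) = 1 <-> 3/5 = 3/5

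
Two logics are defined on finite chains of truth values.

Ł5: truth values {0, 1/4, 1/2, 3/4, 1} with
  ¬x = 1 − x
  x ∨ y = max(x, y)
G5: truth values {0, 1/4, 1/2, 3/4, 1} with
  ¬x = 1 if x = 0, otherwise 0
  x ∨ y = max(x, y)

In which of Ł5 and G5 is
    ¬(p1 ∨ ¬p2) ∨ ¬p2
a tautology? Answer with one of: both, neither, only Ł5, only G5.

neither

In Ł5: at p1 = 0, p2 = 1/4 the value is 3/4 — not a tautology.
In G5: at p1 = 1/4, p2 = 1/4 the value is 0 — not a tautology.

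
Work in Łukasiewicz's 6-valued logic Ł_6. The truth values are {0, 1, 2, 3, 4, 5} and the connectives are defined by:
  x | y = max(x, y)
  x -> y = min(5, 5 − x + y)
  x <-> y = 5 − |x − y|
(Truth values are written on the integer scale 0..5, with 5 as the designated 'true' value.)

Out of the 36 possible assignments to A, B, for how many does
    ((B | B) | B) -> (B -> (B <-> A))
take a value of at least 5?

29

value 5: 29 assignments (counts)
value 4: 2 assignments
value 3: 2 assignments
value 2: 1 assignment
value 1: 1 assignment
value 0: 1 assignment
So 29 of the 36 assignments meet the threshold.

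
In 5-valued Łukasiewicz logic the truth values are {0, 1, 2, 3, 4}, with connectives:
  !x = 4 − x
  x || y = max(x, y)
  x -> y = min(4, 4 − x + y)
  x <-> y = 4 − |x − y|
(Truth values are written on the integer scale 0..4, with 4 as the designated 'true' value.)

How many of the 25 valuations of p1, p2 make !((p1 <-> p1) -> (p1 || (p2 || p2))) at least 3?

4

value 4: 1 assignment (counts)
value 3: 3 assignments (counts)
value 2: 5 assignments
value 1: 7 assignments
value 0: 9 assignments
So 4 of the 25 assignments meet the threshold.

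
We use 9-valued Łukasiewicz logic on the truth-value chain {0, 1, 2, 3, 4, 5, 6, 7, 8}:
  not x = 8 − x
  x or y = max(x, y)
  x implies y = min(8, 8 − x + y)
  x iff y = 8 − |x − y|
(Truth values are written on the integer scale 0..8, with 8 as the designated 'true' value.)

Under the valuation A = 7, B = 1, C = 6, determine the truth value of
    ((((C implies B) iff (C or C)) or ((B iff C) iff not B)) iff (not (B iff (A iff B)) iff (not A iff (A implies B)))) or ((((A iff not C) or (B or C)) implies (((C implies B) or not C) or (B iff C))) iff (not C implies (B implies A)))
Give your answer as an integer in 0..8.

C implies B = 6 implies 1 = 3
C or C = 6 or 6 = 6
(C implies B) iff (C or C) = 3 iff 6 = 5
B iff C = 1 iff 6 = 3
not B = not 1 = 7
(B iff C) iff not B = 3 iff 7 = 4
((C implies B) iff (C or C)) or ((B iff C) iff not B) = 5 or 4 = 5
A iff B = 7 iff 1 = 2
B iff (A iff B) = 1 iff 2 = 7
not (B iff (A iff B)) = not 7 = 1
not A = not 7 = 1
A implies B = 7 implies 1 = 2
not A iff (A implies B) = 1 iff 2 = 7
not (B iff (A iff B)) iff (not A iff (A implies B)) = 1 iff 7 = 2
(((C implies B) iff (C or C)) or ((B iff C) iff not B)) iff (not (B iff (A iff B)) iff (not A iff (A implies B))) = 5 iff 2 = 5
not C = not 6 = 2
A iff not C = 7 iff 2 = 3
B or C = 1 or 6 = 6
(A iff not C) or (B or C) = 3 or 6 = 6
C implies B = 6 implies 1 = 3
not C = not 6 = 2
(C implies B) or not C = 3 or 2 = 3
B iff C = 1 iff 6 = 3
((C implies B) or not C) or (B iff C) = 3 or 3 = 3
((A iff not C) or (B or C)) implies (((C implies B) or not C) or (B iff C)) = 6 implies 3 = 5
not C = not 6 = 2
B implies A = 1 implies 7 = 8
not C implies (B implies A) = 2 implies 8 = 8
(((A iff not C) or (B or C)) implies (((C implies B) or not C) or (B iff C))) iff (not C implies (B implies A)) = 5 iff 8 = 5
((((C implies B) iff (C or C)) or ((B iff C) iff not B)) iff (not (B iff (A iff B)) iff (not A iff (A implies B)))) or ((((A iff not C) or (B or C)) implies (((C implies B) or not C) or (B iff C))) iff (not C implies (B implies A))) = 5 or 5 = 5

5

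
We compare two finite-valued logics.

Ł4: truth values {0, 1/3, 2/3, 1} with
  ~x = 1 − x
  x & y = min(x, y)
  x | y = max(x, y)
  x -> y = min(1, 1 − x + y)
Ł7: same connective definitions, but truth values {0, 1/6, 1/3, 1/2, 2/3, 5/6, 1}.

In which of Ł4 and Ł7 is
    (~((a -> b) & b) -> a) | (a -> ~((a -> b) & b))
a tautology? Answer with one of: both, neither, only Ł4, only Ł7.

both

In Ł4: every assignment gives 1 — tautology.
In Ł7: every assignment gives 1 — tautology.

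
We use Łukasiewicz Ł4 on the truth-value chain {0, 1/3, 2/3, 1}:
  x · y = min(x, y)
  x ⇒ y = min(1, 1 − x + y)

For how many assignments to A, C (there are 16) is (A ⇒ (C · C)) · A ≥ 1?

A = 0, C = 0 ↦ 0  <
A = 0, C = 1/3 ↦ 0  <
A = 0, C = 2/3 ↦ 0  <
A = 0, C = 1 ↦ 0  <
A = 1/3, C = 0 ↦ 1/3  <
A = 1/3, C = 1/3 ↦ 1/3  <
A = 1/3, C = 2/3 ↦ 1/3  <
A = 1/3, C = 1 ↦ 1/3  <
A = 2/3, C = 0 ↦ 1/3  <
A = 2/3, C = 1/3 ↦ 2/3  <
A = 2/3, C = 2/3 ↦ 2/3  <
A = 2/3, C = 1 ↦ 2/3  <
A = 1, C = 0 ↦ 0  <
A = 1, C = 1/3 ↦ 1/3  <
A = 1, C = 2/3 ↦ 2/3  <
A = 1, C = 1 ↦ 1  ≥
So 1 of the 16 assignments meets the threshold.

1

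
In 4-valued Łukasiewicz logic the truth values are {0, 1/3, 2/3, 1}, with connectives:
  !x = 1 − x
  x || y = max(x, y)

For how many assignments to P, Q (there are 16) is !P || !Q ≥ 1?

P = 0, Q = 0 ↦ 1  ≥
P = 0, Q = 1/3 ↦ 1  ≥
P = 0, Q = 2/3 ↦ 1  ≥
P = 0, Q = 1 ↦ 1  ≥
P = 1/3, Q = 0 ↦ 1  ≥
P = 1/3, Q = 1/3 ↦ 2/3  <
P = 1/3, Q = 2/3 ↦ 2/3  <
P = 1/3, Q = 1 ↦ 2/3  <
P = 2/3, Q = 0 ↦ 1  ≥
P = 2/3, Q = 1/3 ↦ 2/3  <
P = 2/3, Q = 2/3 ↦ 1/3  <
P = 2/3, Q = 1 ↦ 1/3  <
P = 1, Q = 0 ↦ 1  ≥
P = 1, Q = 1/3 ↦ 2/3  <
P = 1, Q = 2/3 ↦ 1/3  <
P = 1, Q = 1 ↦ 0  <
So 7 of the 16 assignments meet the threshold.

7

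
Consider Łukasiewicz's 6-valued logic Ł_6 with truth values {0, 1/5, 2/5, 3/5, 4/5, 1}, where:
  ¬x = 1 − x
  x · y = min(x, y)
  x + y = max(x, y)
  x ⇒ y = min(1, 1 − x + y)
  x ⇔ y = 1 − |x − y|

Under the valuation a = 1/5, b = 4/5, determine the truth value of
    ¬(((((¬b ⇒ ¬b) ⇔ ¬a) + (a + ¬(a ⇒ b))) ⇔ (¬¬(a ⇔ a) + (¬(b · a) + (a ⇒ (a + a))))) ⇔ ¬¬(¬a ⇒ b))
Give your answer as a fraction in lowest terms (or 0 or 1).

¬b = ¬4/5 = 1/5
¬b = ¬4/5 = 1/5
¬b ⇒ ¬b = 1/5 ⇒ 1/5 = 1
¬a = ¬1/5 = 4/5
(¬b ⇒ ¬b) ⇔ ¬a = 1 ⇔ 4/5 = 4/5
a ⇒ b = 1/5 ⇒ 4/5 = 1
¬(a ⇒ b) = ¬1 = 0
a + ¬(a ⇒ b) = 1/5 + 0 = 1/5
((¬b ⇒ ¬b) ⇔ ¬a) + (a + ¬(a ⇒ b)) = 4/5 + 1/5 = 4/5
a ⇔ a = 1/5 ⇔ 1/5 = 1
¬(a ⇔ a) = ¬1 = 0
¬¬(a ⇔ a) = ¬0 = 1
b · a = 4/5 · 1/5 = 1/5
¬(b · a) = ¬1/5 = 4/5
a + a = 1/5 + 1/5 = 1/5
a ⇒ (a + a) = 1/5 ⇒ 1/5 = 1
¬(b · a) + (a ⇒ (a + a)) = 4/5 + 1 = 1
¬¬(a ⇔ a) + (¬(b · a) + (a ⇒ (a + a))) = 1 + 1 = 1
(((¬b ⇒ ¬b) ⇔ ¬a) + (a + ¬(a ⇒ b))) ⇔ (¬¬(a ⇔ a) + (¬(b · a) + (a ⇒ (a + a)))) = 4/5 ⇔ 1 = 4/5
¬a = ¬1/5 = 4/5
¬a ⇒ b = 4/5 ⇒ 4/5 = 1
¬(¬a ⇒ b) = ¬1 = 0
¬¬(¬a ⇒ b) = ¬0 = 1
((((¬b ⇒ ¬b) ⇔ ¬a) + (a + ¬(a ⇒ b))) ⇔ (¬¬(a ⇔ a) + (¬(b · a) + (a ⇒ (a + a))))) ⇔ ¬¬(¬a ⇒ b) = 4/5 ⇔ 1 = 4/5
¬(((((¬b ⇒ ¬b) ⇔ ¬a) + (a + ¬(a ⇒ b))) ⇔ (¬¬(a ⇔ a) + (¬(b · a) + (a ⇒ (a + a))))) ⇔ ¬¬(¬a ⇒ b)) = ¬4/5 = 1/5

1/5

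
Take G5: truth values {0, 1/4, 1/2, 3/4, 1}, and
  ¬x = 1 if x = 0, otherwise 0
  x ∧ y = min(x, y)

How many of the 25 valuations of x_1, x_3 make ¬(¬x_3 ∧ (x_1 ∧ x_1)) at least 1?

value 1: 21 assignments (counts)
value 0: 4 assignments
So 21 of the 25 assignments meet the threshold.

21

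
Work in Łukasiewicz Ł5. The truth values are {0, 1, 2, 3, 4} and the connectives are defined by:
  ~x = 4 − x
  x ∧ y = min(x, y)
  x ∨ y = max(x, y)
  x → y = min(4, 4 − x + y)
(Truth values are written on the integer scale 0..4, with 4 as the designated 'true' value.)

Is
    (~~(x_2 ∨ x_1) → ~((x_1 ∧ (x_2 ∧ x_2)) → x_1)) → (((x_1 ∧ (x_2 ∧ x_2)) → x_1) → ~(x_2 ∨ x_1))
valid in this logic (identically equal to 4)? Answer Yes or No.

At x_1 = 3, x_2 = 1, for instance:
x_2 ∨ x_1 = 1 ∨ 3 = 3
~(x_2 ∨ x_1) = ~3 = 1
~~(x_2 ∨ x_1) = ~1 = 3
x_2 ∧ x_2 = 1 ∧ 1 = 1
x_1 ∧ (x_2 ∧ x_2) = 3 ∧ 1 = 1
(x_1 ∧ (x_2 ∧ x_2)) → x_1 = 1 → 3 = 4
~((x_1 ∧ (x_2 ∧ x_2)) → x_1) = ~4 = 0
~~(x_2 ∨ x_1) → ~((x_1 ∧ (x_2 ∧ x_2)) → x_1) = 3 → 0 = 1
((x_1 ∧ (x_2 ∧ x_2)) → x_1) → ~(x_2 ∨ x_1) = 4 → 1 = 1
(~~(x_2 ∨ x_1) → ~((x_1 ∧ (x_2 ∧ x_2)) → x_1)) → (((x_1 ∧ (x_2 ∧ x_2)) → x_1) → ~(x_2 ∨ x_1)) = 1 → 1 = 4
and checking the remaining 24 assignments likewise gives ≥ 4 in every case.

Yes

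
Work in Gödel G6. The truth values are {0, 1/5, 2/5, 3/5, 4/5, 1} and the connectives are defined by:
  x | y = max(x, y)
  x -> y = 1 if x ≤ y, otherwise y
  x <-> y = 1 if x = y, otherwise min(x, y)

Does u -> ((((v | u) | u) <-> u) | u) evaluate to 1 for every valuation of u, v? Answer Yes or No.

Yes

At u = 2/5, v = 0, for instance:
v | u = 0 | 2/5 = 2/5
(v | u) | u = 2/5 | 2/5 = 2/5
((v | u) | u) <-> u = 2/5 <-> 2/5 = 1
(((v | u) | u) <-> u) | u = 1 | 2/5 = 1
u -> ((((v | u) | u) <-> u) | u) = 2/5 -> 1 = 1
and checking the remaining 35 assignments likewise gives ≥ 1 in every case.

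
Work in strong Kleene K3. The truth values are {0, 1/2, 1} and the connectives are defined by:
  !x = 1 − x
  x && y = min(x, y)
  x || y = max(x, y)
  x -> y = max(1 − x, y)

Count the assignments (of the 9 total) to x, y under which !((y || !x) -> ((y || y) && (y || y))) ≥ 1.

1

x = 0, y = 0 ↦ 1  ≥
x = 0, y = 1/2 ↦ 1/2  <
x = 0, y = 1 ↦ 0  <
x = 1/2, y = 0 ↦ 1/2  <
x = 1/2, y = 1/2 ↦ 1/2  <
x = 1/2, y = 1 ↦ 0  <
x = 1, y = 0 ↦ 0  <
x = 1, y = 1/2 ↦ 1/2  <
x = 1, y = 1 ↦ 0  <
So 1 of the 9 assignments meets the threshold.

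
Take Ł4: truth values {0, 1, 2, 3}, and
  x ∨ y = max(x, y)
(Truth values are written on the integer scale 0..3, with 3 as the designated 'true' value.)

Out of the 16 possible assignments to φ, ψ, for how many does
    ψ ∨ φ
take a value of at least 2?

φ = 0, ψ = 0 ↦ 0  <
φ = 0, ψ = 1 ↦ 1  <
φ = 0, ψ = 2 ↦ 2  ≥
φ = 0, ψ = 3 ↦ 3  ≥
φ = 1, ψ = 0 ↦ 1  <
φ = 1, ψ = 1 ↦ 1  <
φ = 1, ψ = 2 ↦ 2  ≥
φ = 1, ψ = 3 ↦ 3  ≥
φ = 2, ψ = 0 ↦ 2  ≥
φ = 2, ψ = 1 ↦ 2  ≥
φ = 2, ψ = 2 ↦ 2  ≥
φ = 2, ψ = 3 ↦ 3  ≥
φ = 3, ψ = 0 ↦ 3  ≥
φ = 3, ψ = 1 ↦ 3  ≥
φ = 3, ψ = 2 ↦ 3  ≥
φ = 3, ψ = 3 ↦ 3  ≥
So 12 of the 16 assignments meet the threshold.

12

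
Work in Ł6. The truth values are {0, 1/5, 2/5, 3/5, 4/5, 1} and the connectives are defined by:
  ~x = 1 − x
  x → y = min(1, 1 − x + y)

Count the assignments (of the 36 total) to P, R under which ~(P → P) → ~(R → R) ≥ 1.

36

value 1: 36 assignments (counts)
So 36 of the 36 assignments meet the threshold.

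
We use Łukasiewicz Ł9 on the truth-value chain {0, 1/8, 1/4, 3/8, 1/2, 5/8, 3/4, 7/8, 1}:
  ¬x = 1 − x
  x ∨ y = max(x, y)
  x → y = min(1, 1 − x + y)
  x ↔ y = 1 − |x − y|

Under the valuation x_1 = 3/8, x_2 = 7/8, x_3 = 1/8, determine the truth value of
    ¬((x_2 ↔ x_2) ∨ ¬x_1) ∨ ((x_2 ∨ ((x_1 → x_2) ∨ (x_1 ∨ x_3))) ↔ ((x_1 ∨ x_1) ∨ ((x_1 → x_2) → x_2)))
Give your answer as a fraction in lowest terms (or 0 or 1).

x_2 ↔ x_2 = 7/8 ↔ 7/8 = 1
¬x_1 = ¬3/8 = 5/8
(x_2 ↔ x_2) ∨ ¬x_1 = 1 ∨ 5/8 = 1
¬((x_2 ↔ x_2) ∨ ¬x_1) = ¬1 = 0
x_1 → x_2 = 3/8 → 7/8 = 1
x_1 ∨ x_3 = 3/8 ∨ 1/8 = 3/8
(x_1 → x_2) ∨ (x_1 ∨ x_3) = 1 ∨ 3/8 = 1
x_2 ∨ ((x_1 → x_2) ∨ (x_1 ∨ x_3)) = 7/8 ∨ 1 = 1
x_1 ∨ x_1 = 3/8 ∨ 3/8 = 3/8
x_1 → x_2 = 3/8 → 7/8 = 1
(x_1 → x_2) → x_2 = 1 → 7/8 = 7/8
(x_1 ∨ x_1) ∨ ((x_1 → x_2) → x_2) = 3/8 ∨ 7/8 = 7/8
(x_2 ∨ ((x_1 → x_2) ∨ (x_1 ∨ x_3))) ↔ ((x_1 ∨ x_1) ∨ ((x_1 → x_2) → x_2)) = 1 ↔ 7/8 = 7/8
¬((x_2 ↔ x_2) ∨ ¬x_1) ∨ ((x_2 ∨ ((x_1 → x_2) ∨ (x_1 ∨ x_3))) ↔ ((x_1 ∨ x_1) ∨ ((x_1 → x_2) → x_2))) = 0 ∨ 7/8 = 7/8

7/8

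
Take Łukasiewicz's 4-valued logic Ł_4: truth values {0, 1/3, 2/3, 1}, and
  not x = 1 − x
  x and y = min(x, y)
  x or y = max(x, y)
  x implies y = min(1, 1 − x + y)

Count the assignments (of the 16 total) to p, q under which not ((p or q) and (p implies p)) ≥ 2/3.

4

p = 0, q = 0 ↦ 1  ≥
p = 0, q = 1/3 ↦ 2/3  ≥
p = 0, q = 2/3 ↦ 1/3  <
p = 0, q = 1 ↦ 0  <
p = 1/3, q = 0 ↦ 2/3  ≥
p = 1/3, q = 1/3 ↦ 2/3  ≥
p = 1/3, q = 2/3 ↦ 1/3  <
p = 1/3, q = 1 ↦ 0  <
p = 2/3, q = 0 ↦ 1/3  <
p = 2/3, q = 1/3 ↦ 1/3  <
p = 2/3, q = 2/3 ↦ 1/3  <
p = 2/3, q = 1 ↦ 0  <
p = 1, q = 0 ↦ 0  <
p = 1, q = 1/3 ↦ 0  <
p = 1, q = 2/3 ↦ 0  <
p = 1, q = 1 ↦ 0  <
So 4 of the 16 assignments meet the threshold.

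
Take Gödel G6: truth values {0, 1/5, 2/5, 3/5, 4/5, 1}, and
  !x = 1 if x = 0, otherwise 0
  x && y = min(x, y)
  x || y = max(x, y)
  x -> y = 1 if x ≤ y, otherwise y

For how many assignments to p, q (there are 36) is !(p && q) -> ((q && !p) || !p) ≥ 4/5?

31

value 1: 31 assignments (counts)
value 0: 5 assignments
So 31 of the 36 assignments meet the threshold.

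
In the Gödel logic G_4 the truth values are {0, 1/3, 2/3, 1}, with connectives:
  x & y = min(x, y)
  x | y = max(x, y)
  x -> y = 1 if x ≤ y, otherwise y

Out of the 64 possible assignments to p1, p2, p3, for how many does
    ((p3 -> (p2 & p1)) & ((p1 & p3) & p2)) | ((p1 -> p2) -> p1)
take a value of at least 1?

value 1: 28 assignments (counts)
value 2/3: 8 assignments
value 1/3: 12 assignments
value 0: 16 assignments
So 28 of the 64 assignments meet the threshold.

28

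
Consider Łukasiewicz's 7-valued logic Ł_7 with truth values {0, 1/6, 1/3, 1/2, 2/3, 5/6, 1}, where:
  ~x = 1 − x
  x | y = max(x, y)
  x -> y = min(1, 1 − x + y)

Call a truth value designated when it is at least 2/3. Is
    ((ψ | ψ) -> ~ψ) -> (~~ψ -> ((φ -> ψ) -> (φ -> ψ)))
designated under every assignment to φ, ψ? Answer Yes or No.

At φ = 0, ψ = 1/2, for instance:
ψ | ψ = 1/2 | 1/2 = 1/2
~ψ = ~1/2 = 1/2
(ψ | ψ) -> ~ψ = 1/2 -> 1/2 = 1
~ψ = ~1/2 = 1/2
~~ψ = ~1/2 = 1/2
φ -> ψ = 0 -> 1/2 = 1
φ -> ψ = 0 -> 1/2 = 1
(φ -> ψ) -> (φ -> ψ) = 1 -> 1 = 1
~~ψ -> ((φ -> ψ) -> (φ -> ψ)) = 1/2 -> 1 = 1
((ψ | ψ) -> ~ψ) -> (~~ψ -> ((φ -> ψ) -> (φ -> ψ))) = 1 -> 1 = 1
and checking the remaining 48 assignments likewise gives ≥ 2/3 in every case.

Yes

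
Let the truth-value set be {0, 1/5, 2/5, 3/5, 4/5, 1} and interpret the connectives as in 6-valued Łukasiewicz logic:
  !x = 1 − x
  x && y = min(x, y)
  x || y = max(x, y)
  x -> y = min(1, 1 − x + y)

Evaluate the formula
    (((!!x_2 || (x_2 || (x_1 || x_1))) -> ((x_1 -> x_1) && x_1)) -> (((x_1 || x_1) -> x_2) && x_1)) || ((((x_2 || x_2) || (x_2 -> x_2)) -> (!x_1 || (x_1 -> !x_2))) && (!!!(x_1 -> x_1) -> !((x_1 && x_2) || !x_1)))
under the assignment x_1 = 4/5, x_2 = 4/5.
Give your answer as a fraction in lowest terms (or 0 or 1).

!x_2 = !4/5 = 1/5
!!x_2 = !1/5 = 4/5
x_1 || x_1 = 4/5 || 4/5 = 4/5
x_2 || (x_1 || x_1) = 4/5 || 4/5 = 4/5
!!x_2 || (x_2 || (x_1 || x_1)) = 4/5 || 4/5 = 4/5
x_1 -> x_1 = 4/5 -> 4/5 = 1
(x_1 -> x_1) && x_1 = 1 && 4/5 = 4/5
(!!x_2 || (x_2 || (x_1 || x_1))) -> ((x_1 -> x_1) && x_1) = 4/5 -> 4/5 = 1
x_1 || x_1 = 4/5 || 4/5 = 4/5
(x_1 || x_1) -> x_2 = 4/5 -> 4/5 = 1
((x_1 || x_1) -> x_2) && x_1 = 1 && 4/5 = 4/5
((!!x_2 || (x_2 || (x_1 || x_1))) -> ((x_1 -> x_1) && x_1)) -> (((x_1 || x_1) -> x_2) && x_1) = 1 -> 4/5 = 4/5
x_2 || x_2 = 4/5 || 4/5 = 4/5
x_2 -> x_2 = 4/5 -> 4/5 = 1
(x_2 || x_2) || (x_2 -> x_2) = 4/5 || 1 = 1
!x_1 = !4/5 = 1/5
!x_2 = !4/5 = 1/5
x_1 -> !x_2 = 4/5 -> 1/5 = 2/5
!x_1 || (x_1 -> !x_2) = 1/5 || 2/5 = 2/5
((x_2 || x_2) || (x_2 -> x_2)) -> (!x_1 || (x_1 -> !x_2)) = 1 -> 2/5 = 2/5
x_1 -> x_1 = 4/5 -> 4/5 = 1
!(x_1 -> x_1) = !1 = 0
!!(x_1 -> x_1) = !0 = 1
!!!(x_1 -> x_1) = !1 = 0
x_1 && x_2 = 4/5 && 4/5 = 4/5
!x_1 = !4/5 = 1/5
(x_1 && x_2) || !x_1 = 4/5 || 1/5 = 4/5
!((x_1 && x_2) || !x_1) = !4/5 = 1/5
!!!(x_1 -> x_1) -> !((x_1 && x_2) || !x_1) = 0 -> 1/5 = 1
(((x_2 || x_2) || (x_2 -> x_2)) -> (!x_1 || (x_1 -> !x_2))) && (!!!(x_1 -> x_1) -> !((x_1 && x_2) || !x_1)) = 2/5 && 1 = 2/5
(((!!x_2 || (x_2 || (x_1 || x_1))) -> ((x_1 -> x_1) && x_1)) -> (((x_1 || x_1) -> x_2) && x_1)) || ((((x_2 || x_2) || (x_2 -> x_2)) -> (!x_1 || (x_1 -> !x_2))) && (!!!(x_1 -> x_1) -> !((x_1 && x_2) || !x_1))) = 4/5 || 2/5 = 4/5

4/5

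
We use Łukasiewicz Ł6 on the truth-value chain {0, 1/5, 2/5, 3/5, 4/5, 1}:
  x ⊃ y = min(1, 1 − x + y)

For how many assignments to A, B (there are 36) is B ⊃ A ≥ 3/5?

value 1: 21 assignments (counts)
value 4/5: 5 assignments (counts)
value 3/5: 4 assignments (counts)
value 2/5: 3 assignments
value 1/5: 2 assignments
value 0: 1 assignment
So 30 of the 36 assignments meet the threshold.

30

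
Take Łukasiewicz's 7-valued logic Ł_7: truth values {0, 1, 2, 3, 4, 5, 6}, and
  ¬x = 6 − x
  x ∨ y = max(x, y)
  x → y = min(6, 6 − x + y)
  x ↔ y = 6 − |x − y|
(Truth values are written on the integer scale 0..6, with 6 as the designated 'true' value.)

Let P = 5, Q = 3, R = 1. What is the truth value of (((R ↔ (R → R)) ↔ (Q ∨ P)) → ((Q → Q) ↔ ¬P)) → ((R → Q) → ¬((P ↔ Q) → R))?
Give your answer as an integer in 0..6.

R → R = 1 → 1 = 6
R ↔ (R → R) = 1 ↔ 6 = 1
Q ∨ P = 3 ∨ 5 = 5
(R ↔ (R → R)) ↔ (Q ∨ P) = 1 ↔ 5 = 2
Q → Q = 3 → 3 = 6
¬P = ¬5 = 1
(Q → Q) ↔ ¬P = 6 ↔ 1 = 1
((R ↔ (R → R)) ↔ (Q ∨ P)) → ((Q → Q) ↔ ¬P) = 2 → 1 = 5
R → Q = 1 → 3 = 6
P ↔ Q = 5 ↔ 3 = 4
(P ↔ Q) → R = 4 → 1 = 3
¬((P ↔ Q) → R) = ¬3 = 3
(R → Q) → ¬((P ↔ Q) → R) = 6 → 3 = 3
(((R ↔ (R → R)) ↔ (Q ∨ P)) → ((Q → Q) ↔ ¬P)) → ((R → Q) → ¬((P ↔ Q) → R)) = 5 → 3 = 4

4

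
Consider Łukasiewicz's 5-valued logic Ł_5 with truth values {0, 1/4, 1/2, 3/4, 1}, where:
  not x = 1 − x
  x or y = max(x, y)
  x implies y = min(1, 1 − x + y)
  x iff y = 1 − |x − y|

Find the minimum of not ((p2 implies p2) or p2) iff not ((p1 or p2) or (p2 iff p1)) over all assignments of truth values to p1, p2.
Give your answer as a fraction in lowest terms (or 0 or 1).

Take p1 = 0, p2 = 1/2:
p2 implies p2 = 1/2 implies 1/2 = 1
(p2 implies p2) or p2 = 1 or 1/2 = 1
not ((p2 implies p2) or p2) = not 1 = 0
p1 or p2 = 0 or 1/2 = 1/2
p2 iff p1 = 1/2 iff 0 = 1/2
(p1 or p2) or (p2 iff p1) = 1/2 or 1/2 = 1/2
not ((p1 or p2) or (p2 iff p1)) = not 1/2 = 1/2
not ((p2 implies p2) or p2) iff not ((p1 or p2) or (p2 iff p1)) = 0 iff 1/2 = 1/2
No assignment yields a value below 1/2, so this is the minimum.

1/2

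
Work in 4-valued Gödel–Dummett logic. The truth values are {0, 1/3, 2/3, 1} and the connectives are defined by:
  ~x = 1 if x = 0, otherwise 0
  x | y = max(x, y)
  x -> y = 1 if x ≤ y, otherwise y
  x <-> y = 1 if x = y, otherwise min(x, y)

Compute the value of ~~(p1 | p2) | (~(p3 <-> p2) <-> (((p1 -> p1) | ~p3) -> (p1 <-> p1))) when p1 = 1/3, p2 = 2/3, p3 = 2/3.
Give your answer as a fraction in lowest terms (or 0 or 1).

1

p1 | p2 = 1/3 | 2/3 = 2/3
~(p1 | p2) = ~2/3 = 0
~~(p1 | p2) = ~0 = 1
p3 <-> p2 = 2/3 <-> 2/3 = 1
~(p3 <-> p2) = ~1 = 0
p1 -> p1 = 1/3 -> 1/3 = 1
~p3 = ~2/3 = 0
(p1 -> p1) | ~p3 = 1 | 0 = 1
p1 <-> p1 = 1/3 <-> 1/3 = 1
((p1 -> p1) | ~p3) -> (p1 <-> p1) = 1 -> 1 = 1
~(p3 <-> p2) <-> (((p1 -> p1) | ~p3) -> (p1 <-> p1)) = 0 <-> 1 = 0
~~(p1 | p2) | (~(p3 <-> p2) <-> (((p1 -> p1) | ~p3) -> (p1 <-> p1))) = 1 | 0 = 1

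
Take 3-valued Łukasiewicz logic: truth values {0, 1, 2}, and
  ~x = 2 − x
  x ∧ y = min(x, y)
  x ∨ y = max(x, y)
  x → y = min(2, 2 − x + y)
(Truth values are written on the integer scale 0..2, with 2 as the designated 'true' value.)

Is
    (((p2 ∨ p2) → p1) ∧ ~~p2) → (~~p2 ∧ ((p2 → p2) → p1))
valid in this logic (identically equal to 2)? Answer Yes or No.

Counterexample: take p1 = 0, p2 = 1.
p2 ∨ p2 = 1 ∨ 1 = 1
(p2 ∨ p2) → p1 = 1 → 0 = 1
~p2 = ~1 = 1
~~p2 = ~1 = 1
((p2 ∨ p2) → p1) ∧ ~~p2 = 1 ∧ 1 = 1
~p2 = ~1 = 1
~~p2 = ~1 = 1
p2 → p2 = 1 → 1 = 2
(p2 → p2) → p1 = 2 → 0 = 0
~~p2 ∧ ((p2 → p2) → p1) = 1 ∧ 0 = 0
(((p2 ∨ p2) → p1) ∧ ~~p2) → (~~p2 ∧ ((p2 → p2) → p1)) = 1 → 0 = 1
This gives 1 ≠ 2.

No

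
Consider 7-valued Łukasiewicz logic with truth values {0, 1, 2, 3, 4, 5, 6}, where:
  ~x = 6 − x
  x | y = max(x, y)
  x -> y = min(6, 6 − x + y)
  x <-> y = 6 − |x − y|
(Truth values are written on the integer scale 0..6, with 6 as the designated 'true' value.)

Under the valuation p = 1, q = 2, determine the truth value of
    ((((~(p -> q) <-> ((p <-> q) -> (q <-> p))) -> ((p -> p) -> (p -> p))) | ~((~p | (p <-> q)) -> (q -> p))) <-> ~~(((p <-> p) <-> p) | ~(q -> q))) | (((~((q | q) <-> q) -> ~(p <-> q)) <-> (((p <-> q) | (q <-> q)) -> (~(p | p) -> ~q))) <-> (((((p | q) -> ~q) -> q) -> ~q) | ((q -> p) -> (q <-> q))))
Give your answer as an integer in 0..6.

p -> q = 1 -> 2 = 6
~(p -> q) = ~6 = 0
p <-> q = 1 <-> 2 = 5
q <-> p = 2 <-> 1 = 5
(p <-> q) -> (q <-> p) = 5 -> 5 = 6
~(p -> q) <-> ((p <-> q) -> (q <-> p)) = 0 <-> 6 = 0
p -> p = 1 -> 1 = 6
p -> p = 1 -> 1 = 6
(p -> p) -> (p -> p) = 6 -> 6 = 6
(~(p -> q) <-> ((p <-> q) -> (q <-> p))) -> ((p -> p) -> (p -> p)) = 0 -> 6 = 6
~p = ~1 = 5
p <-> q = 1 <-> 2 = 5
~p | (p <-> q) = 5 | 5 = 5
q -> p = 2 -> 1 = 5
(~p | (p <-> q)) -> (q -> p) = 5 -> 5 = 6
~((~p | (p <-> q)) -> (q -> p)) = ~6 = 0
((~(p -> q) <-> ((p <-> q) -> (q <-> p))) -> ((p -> p) -> (p -> p))) | ~((~p | (p <-> q)) -> (q -> p)) = 6 | 0 = 6
p <-> p = 1 <-> 1 = 6
(p <-> p) <-> p = 6 <-> 1 = 1
q -> q = 2 -> 2 = 6
~(q -> q) = ~6 = 0
((p <-> p) <-> p) | ~(q -> q) = 1 | 0 = 1
~(((p <-> p) <-> p) | ~(q -> q)) = ~1 = 5
~~(((p <-> p) <-> p) | ~(q -> q)) = ~5 = 1
(((~(p -> q) <-> ((p <-> q) -> (q <-> p))) -> ((p -> p) -> (p -> p))) | ~((~p | (p <-> q)) -> (q -> p))) <-> ~~(((p <-> p) <-> p) | ~(q -> q)) = 6 <-> 1 = 1
q | q = 2 | 2 = 2
(q | q) <-> q = 2 <-> 2 = 6
~((q | q) <-> q) = ~6 = 0
p <-> q = 1 <-> 2 = 5
~(p <-> q) = ~5 = 1
~((q | q) <-> q) -> ~(p <-> q) = 0 -> 1 = 6
p <-> q = 1 <-> 2 = 5
q <-> q = 2 <-> 2 = 6
(p <-> q) | (q <-> q) = 5 | 6 = 6
p | p = 1 | 1 = 1
~(p | p) = ~1 = 5
~q = ~2 = 4
~(p | p) -> ~q = 5 -> 4 = 5
((p <-> q) | (q <-> q)) -> (~(p | p) -> ~q) = 6 -> 5 = 5
(~((q | q) <-> q) -> ~(p <-> q)) <-> (((p <-> q) | (q <-> q)) -> (~(p | p) -> ~q)) = 6 <-> 5 = 5
p | q = 1 | 2 = 2
~q = ~2 = 4
(p | q) -> ~q = 2 -> 4 = 6
((p | q) -> ~q) -> q = 6 -> 2 = 2
~q = ~2 = 4
(((p | q) -> ~q) -> q) -> ~q = 2 -> 4 = 6
q -> p = 2 -> 1 = 5
q <-> q = 2 <-> 2 = 6
(q -> p) -> (q <-> q) = 5 -> 6 = 6
((((p | q) -> ~q) -> q) -> ~q) | ((q -> p) -> (q <-> q)) = 6 | 6 = 6
((~((q | q) <-> q) -> ~(p <-> q)) <-> (((p <-> q) | (q <-> q)) -> (~(p | p) -> ~q))) <-> (((((p | q) -> ~q) -> q) -> ~q) | ((q -> p) -> (q <-> q))) = 5 <-> 6 = 5
((((~(p -> q) <-> ((p <-> q) -> (q <-> p))) -> ((p -> p) -> (p -> p))) | ~((~p | (p <-> q)) -> (q -> p))) <-> ~~(((p <-> p) <-> p) | ~(q -> q))) | (((~((q | q) <-> q) -> ~(p <-> q)) <-> (((p <-> q) | (q <-> q)) -> (~(p | p) -> ~q))) <-> (((((p | q) -> ~q) -> q) -> ~q) | ((q -> p) -> (q <-> q)))) = 1 | 5 = 5

5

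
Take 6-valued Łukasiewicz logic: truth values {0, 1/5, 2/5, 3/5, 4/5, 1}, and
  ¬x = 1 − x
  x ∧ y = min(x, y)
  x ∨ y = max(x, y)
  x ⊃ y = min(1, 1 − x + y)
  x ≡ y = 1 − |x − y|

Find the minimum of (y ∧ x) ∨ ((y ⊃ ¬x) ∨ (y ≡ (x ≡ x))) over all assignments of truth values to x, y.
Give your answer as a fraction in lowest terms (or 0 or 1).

Take x = 4/5, y = 3/5:
y ∧ x = 3/5 ∧ 4/5 = 3/5
¬x = ¬4/5 = 1/5
y ⊃ ¬x = 3/5 ⊃ 1/5 = 3/5
x ≡ x = 4/5 ≡ 4/5 = 1
y ≡ (x ≡ x) = 3/5 ≡ 1 = 3/5
(y ⊃ ¬x) ∨ (y ≡ (x ≡ x)) = 3/5 ∨ 3/5 = 3/5
(y ∧ x) ∨ ((y ⊃ ¬x) ∨ (y ≡ (x ≡ x))) = 3/5 ∨ 3/5 = 3/5
No assignment yields a value below 3/5, so this is the minimum.

3/5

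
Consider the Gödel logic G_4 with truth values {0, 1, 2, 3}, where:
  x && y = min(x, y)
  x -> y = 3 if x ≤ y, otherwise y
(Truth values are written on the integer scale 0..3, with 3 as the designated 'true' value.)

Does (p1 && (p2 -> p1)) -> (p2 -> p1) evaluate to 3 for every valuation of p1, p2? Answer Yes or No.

p1 = 0, p2 = 0 ↦ 3
p1 = 0, p2 = 1 ↦ 3
p1 = 0, p2 = 2 ↦ 3
p1 = 0, p2 = 3 ↦ 3
p1 = 1, p2 = 0 ↦ 3
p1 = 1, p2 = 1 ↦ 3
p1 = 1, p2 = 2 ↦ 3
p1 = 1, p2 = 3 ↦ 3
p1 = 2, p2 = 0 ↦ 3
p1 = 2, p2 = 1 ↦ 3
p1 = 2, p2 = 2 ↦ 3
p1 = 2, p2 = 3 ↦ 3
p1 = 3, p2 = 0 ↦ 3
p1 = 3, p2 = 1 ↦ 3
p1 = 3, p2 = 2 ↦ 3
p1 = 3, p2 = 3 ↦ 3
Every assignment gives a value ≥ 3.

Yes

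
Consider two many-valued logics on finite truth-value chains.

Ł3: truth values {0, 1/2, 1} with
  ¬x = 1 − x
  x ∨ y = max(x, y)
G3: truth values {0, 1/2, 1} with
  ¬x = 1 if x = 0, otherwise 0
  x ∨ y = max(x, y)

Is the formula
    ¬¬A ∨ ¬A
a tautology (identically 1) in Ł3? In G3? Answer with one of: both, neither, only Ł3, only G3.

In Ł3: at A = 1/2 the value is 1/2 — not a tautology.
In G3: every assignment gives 1 — tautology.

only G3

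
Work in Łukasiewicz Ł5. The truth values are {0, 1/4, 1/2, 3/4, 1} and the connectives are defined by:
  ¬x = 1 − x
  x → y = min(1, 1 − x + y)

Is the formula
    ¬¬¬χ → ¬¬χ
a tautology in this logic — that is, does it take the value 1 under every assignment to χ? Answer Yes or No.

Counterexample: take χ = 0.
¬χ = ¬0 = 1
¬¬χ = ¬1 = 0
¬¬¬χ = ¬0 = 1
¬χ = ¬0 = 1
¬¬χ = ¬1 = 0
¬¬¬χ → ¬¬χ = 1 → 0 = 0
This gives 0 ≠ 1.

No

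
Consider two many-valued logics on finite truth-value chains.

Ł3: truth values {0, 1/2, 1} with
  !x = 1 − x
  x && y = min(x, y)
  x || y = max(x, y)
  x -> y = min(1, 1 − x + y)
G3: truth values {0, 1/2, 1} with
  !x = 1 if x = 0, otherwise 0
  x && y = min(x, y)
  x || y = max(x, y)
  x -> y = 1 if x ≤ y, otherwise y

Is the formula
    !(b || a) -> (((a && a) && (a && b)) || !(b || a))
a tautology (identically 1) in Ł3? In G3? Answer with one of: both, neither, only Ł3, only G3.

both

In Ł3: every assignment gives 1 — tautology.
In G3: every assignment gives 1 — tautology.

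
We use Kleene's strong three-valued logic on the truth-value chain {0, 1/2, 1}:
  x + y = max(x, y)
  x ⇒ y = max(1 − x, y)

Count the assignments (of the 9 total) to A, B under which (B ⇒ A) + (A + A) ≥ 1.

A = 0, B = 0 ↦ 1  ≥
A = 0, B = 1/2 ↦ 1/2  <
A = 0, B = 1 ↦ 0  <
A = 1/2, B = 0 ↦ 1  ≥
A = 1/2, B = 1/2 ↦ 1/2  <
A = 1/2, B = 1 ↦ 1/2  <
A = 1, B = 0 ↦ 1  ≥
A = 1, B = 1/2 ↦ 1  ≥
A = 1, B = 1 ↦ 1  ≥
So 5 of the 9 assignments meet the threshold.

5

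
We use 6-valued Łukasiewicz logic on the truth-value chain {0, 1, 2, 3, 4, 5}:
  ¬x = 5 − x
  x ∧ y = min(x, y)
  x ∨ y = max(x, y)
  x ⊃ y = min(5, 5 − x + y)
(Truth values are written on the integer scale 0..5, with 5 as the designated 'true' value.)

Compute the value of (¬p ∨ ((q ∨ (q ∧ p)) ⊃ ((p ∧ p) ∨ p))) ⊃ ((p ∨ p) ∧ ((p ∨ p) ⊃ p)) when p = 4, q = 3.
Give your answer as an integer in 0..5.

¬p = ¬4 = 1
q ∧ p = 3 ∧ 4 = 3
q ∨ (q ∧ p) = 3 ∨ 3 = 3
p ∧ p = 4 ∧ 4 = 4
(p ∧ p) ∨ p = 4 ∨ 4 = 4
(q ∨ (q ∧ p)) ⊃ ((p ∧ p) ∨ p) = 3 ⊃ 4 = 5
¬p ∨ ((q ∨ (q ∧ p)) ⊃ ((p ∧ p) ∨ p)) = 1 ∨ 5 = 5
p ∨ p = 4 ∨ 4 = 4
p ∨ p = 4 ∨ 4 = 4
(p ∨ p) ⊃ p = 4 ⊃ 4 = 5
(p ∨ p) ∧ ((p ∨ p) ⊃ p) = 4 ∧ 5 = 4
(¬p ∨ ((q ∨ (q ∧ p)) ⊃ ((p ∧ p) ∨ p))) ⊃ ((p ∨ p) ∧ ((p ∨ p) ⊃ p)) = 5 ⊃ 4 = 4

4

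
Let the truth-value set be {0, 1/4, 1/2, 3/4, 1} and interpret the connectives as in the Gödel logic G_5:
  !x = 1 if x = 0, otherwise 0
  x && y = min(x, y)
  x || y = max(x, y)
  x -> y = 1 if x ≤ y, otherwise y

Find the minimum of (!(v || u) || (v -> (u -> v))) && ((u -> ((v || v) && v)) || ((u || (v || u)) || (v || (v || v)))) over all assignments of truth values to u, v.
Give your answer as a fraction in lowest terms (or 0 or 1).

Take u = 1/4, v = 0:
v || u = 0 || 1/4 = 1/4
!(v || u) = !1/4 = 0
u -> v = 1/4 -> 0 = 0
v -> (u -> v) = 0 -> 0 = 1
!(v || u) || (v -> (u -> v)) = 0 || 1 = 1
v || v = 0 || 0 = 0
(v || v) && v = 0 && 0 = 0
u -> ((v || v) && v) = 1/4 -> 0 = 0
v || u = 0 || 1/4 = 1/4
u || (v || u) = 1/4 || 1/4 = 1/4
v || v = 0 || 0 = 0
v || (v || v) = 0 || 0 = 0
(u || (v || u)) || (v || (v || v)) = 1/4 || 0 = 1/4
(u -> ((v || v) && v)) || ((u || (v || u)) || (v || (v || v))) = 0 || 1/4 = 1/4
(!(v || u) || (v -> (u -> v))) && ((u -> ((v || v) && v)) || ((u || (v || u)) || (v || (v || v)))) = 1 && 1/4 = 1/4
No assignment yields a value below 1/4, so this is the minimum.

1/4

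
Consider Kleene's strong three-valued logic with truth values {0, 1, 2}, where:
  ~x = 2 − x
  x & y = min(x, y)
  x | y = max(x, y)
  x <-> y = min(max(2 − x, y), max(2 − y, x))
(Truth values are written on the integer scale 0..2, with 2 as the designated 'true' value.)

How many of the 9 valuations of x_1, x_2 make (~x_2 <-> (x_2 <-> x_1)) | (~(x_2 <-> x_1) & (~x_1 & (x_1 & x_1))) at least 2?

x_1 = 0, x_2 = 0 ↦ 2  ≥
x_1 = 0, x_2 = 1 ↦ 1  <
x_1 = 0, x_2 = 2 ↦ 2  ≥
x_1 = 1, x_2 = 0 ↦ 1  <
x_1 = 1, x_2 = 1 ↦ 1  <
x_1 = 1, x_2 = 2 ↦ 1  <
x_1 = 2, x_2 = 0 ↦ 0  <
x_1 = 2, x_2 = 1 ↦ 1  <
x_1 = 2, x_2 = 2 ↦ 0  <
So 2 of the 9 assignments meet the threshold.

2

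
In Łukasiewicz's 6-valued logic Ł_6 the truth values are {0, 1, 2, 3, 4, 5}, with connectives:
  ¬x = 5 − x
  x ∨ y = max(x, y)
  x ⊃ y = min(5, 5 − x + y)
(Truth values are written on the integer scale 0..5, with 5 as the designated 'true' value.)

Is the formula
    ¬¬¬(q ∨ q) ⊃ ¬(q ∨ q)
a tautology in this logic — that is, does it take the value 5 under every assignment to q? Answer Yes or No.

q = 0 ↦ 5
q = 1 ↦ 5
q = 2 ↦ 5
q = 3 ↦ 5
q = 4 ↦ 5
q = 5 ↦ 5
Every assignment gives a value ≥ 5.

Yes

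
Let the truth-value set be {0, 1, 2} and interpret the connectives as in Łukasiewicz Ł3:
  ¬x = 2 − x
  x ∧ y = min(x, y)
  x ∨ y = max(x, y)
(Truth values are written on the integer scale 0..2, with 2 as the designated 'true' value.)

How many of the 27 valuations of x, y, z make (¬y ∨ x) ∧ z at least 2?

5

value 2: 5 assignments (counts)
value 1: 11 assignments
value 0: 11 assignments
So 5 of the 27 assignments meet the threshold.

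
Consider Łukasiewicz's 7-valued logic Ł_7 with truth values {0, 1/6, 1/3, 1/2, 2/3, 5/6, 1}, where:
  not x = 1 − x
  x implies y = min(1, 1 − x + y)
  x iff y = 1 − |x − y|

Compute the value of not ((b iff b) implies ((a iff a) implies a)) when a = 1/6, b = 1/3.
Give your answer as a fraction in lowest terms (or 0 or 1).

5/6

b iff b = 1/3 iff 1/3 = 1
a iff a = 1/6 iff 1/6 = 1
(a iff a) implies a = 1 implies 1/6 = 1/6
(b iff b) implies ((a iff a) implies a) = 1 implies 1/6 = 1/6
not ((b iff b) implies ((a iff a) implies a)) = not 1/6 = 5/6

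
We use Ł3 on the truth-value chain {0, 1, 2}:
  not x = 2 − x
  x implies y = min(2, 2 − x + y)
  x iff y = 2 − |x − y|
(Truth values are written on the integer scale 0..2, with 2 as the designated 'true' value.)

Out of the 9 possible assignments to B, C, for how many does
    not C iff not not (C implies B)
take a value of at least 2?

5

B = 0, C = 0 ↦ 2  ≥
B = 0, C = 1 ↦ 2  ≥
B = 0, C = 2 ↦ 2  ≥
B = 1, C = 0 ↦ 2  ≥
B = 1, C = 1 ↦ 1  <
B = 1, C = 2 ↦ 1  <
B = 2, C = 0 ↦ 2  ≥
B = 2, C = 1 ↦ 1  <
B = 2, C = 2 ↦ 0  <
So 5 of the 9 assignments meet the threshold.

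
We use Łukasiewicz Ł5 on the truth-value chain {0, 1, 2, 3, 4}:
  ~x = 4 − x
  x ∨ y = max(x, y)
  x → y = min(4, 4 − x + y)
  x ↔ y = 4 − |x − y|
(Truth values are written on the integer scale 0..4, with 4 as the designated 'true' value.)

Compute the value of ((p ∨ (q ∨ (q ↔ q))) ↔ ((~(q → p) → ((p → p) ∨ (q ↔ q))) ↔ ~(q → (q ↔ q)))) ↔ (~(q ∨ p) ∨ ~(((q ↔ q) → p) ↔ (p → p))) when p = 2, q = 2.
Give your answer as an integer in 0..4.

2

q ↔ q = 2 ↔ 2 = 4
q ∨ (q ↔ q) = 2 ∨ 4 = 4
p ∨ (q ∨ (q ↔ q)) = 2 ∨ 4 = 4
q → p = 2 → 2 = 4
~(q → p) = ~4 = 0
p → p = 2 → 2 = 4
q ↔ q = 2 ↔ 2 = 4
(p → p) ∨ (q ↔ q) = 4 ∨ 4 = 4
~(q → p) → ((p → p) ∨ (q ↔ q)) = 0 → 4 = 4
q ↔ q = 2 ↔ 2 = 4
q → (q ↔ q) = 2 → 4 = 4
~(q → (q ↔ q)) = ~4 = 0
(~(q → p) → ((p → p) ∨ (q ↔ q))) ↔ ~(q → (q ↔ q)) = 4 ↔ 0 = 0
(p ∨ (q ∨ (q ↔ q))) ↔ ((~(q → p) → ((p → p) ∨ (q ↔ q))) ↔ ~(q → (q ↔ q))) = 4 ↔ 0 = 0
q ∨ p = 2 ∨ 2 = 2
~(q ∨ p) = ~2 = 2
q ↔ q = 2 ↔ 2 = 4
(q ↔ q) → p = 4 → 2 = 2
p → p = 2 → 2 = 4
((q ↔ q) → p) ↔ (p → p) = 2 ↔ 4 = 2
~(((q ↔ q) → p) ↔ (p → p)) = ~2 = 2
~(q ∨ p) ∨ ~(((q ↔ q) → p) ↔ (p → p)) = 2 ∨ 2 = 2
((p ∨ (q ∨ (q ↔ q))) ↔ ((~(q → p) → ((p → p) ∨ (q ↔ q))) ↔ ~(q → (q ↔ q)))) ↔ (~(q ∨ p) ∨ ~(((q ↔ q) → p) ↔ (p → p))) = 0 ↔ 2 = 2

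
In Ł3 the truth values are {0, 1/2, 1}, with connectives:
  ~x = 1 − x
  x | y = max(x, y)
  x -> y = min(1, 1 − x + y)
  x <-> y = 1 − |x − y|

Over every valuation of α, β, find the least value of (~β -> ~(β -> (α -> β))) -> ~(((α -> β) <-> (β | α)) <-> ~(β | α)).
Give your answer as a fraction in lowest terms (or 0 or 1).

Take α = 0, β = 1/2:
~β = ~1/2 = 1/2
α -> β = 0 -> 1/2 = 1
β -> (α -> β) = 1/2 -> 1 = 1
~(β -> (α -> β)) = ~1 = 0
~β -> ~(β -> (α -> β)) = 1/2 -> 0 = 1/2
α -> β = 0 -> 1/2 = 1
β | α = 1/2 | 0 = 1/2
(α -> β) <-> (β | α) = 1 <-> 1/2 = 1/2
β | α = 1/2 | 0 = 1/2
~(β | α) = ~1/2 = 1/2
((α -> β) <-> (β | α)) <-> ~(β | α) = 1/2 <-> 1/2 = 1
~(((α -> β) <-> (β | α)) <-> ~(β | α)) = ~1 = 0
(~β -> ~(β -> (α -> β))) -> ~(((α -> β) <-> (β | α)) <-> ~(β | α)) = 1/2 -> 0 = 1/2
No assignment yields a value below 1/2, so this is the minimum.

1/2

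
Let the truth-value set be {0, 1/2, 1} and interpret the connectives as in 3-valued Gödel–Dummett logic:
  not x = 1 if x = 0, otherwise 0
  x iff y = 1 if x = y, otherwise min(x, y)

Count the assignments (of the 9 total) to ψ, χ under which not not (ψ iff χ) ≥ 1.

ψ = 0, χ = 0 ↦ 1  ≥
ψ = 0, χ = 1/2 ↦ 0  <
ψ = 0, χ = 1 ↦ 0  <
ψ = 1/2, χ = 0 ↦ 0  <
ψ = 1/2, χ = 1/2 ↦ 1  ≥
ψ = 1/2, χ = 1 ↦ 1  ≥
ψ = 1, χ = 0 ↦ 0  <
ψ = 1, χ = 1/2 ↦ 1  ≥
ψ = 1, χ = 1 ↦ 1  ≥
So 5 of the 9 assignments meet the threshold.

5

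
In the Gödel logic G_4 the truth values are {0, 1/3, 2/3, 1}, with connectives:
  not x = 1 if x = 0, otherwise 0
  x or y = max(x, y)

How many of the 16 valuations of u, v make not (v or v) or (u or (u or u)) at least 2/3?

u = 0, v = 0 ↦ 1  ≥
u = 0, v = 1/3 ↦ 0  <
u = 0, v = 2/3 ↦ 0  <
u = 0, v = 1 ↦ 0  <
u = 1/3, v = 0 ↦ 1  ≥
u = 1/3, v = 1/3 ↦ 1/3  <
u = 1/3, v = 2/3 ↦ 1/3  <
u = 1/3, v = 1 ↦ 1/3  <
u = 2/3, v = 0 ↦ 1  ≥
u = 2/3, v = 1/3 ↦ 2/3  ≥
u = 2/3, v = 2/3 ↦ 2/3  ≥
u = 2/3, v = 1 ↦ 2/3  ≥
u = 1, v = 0 ↦ 1  ≥
u = 1, v = 1/3 ↦ 1  ≥
u = 1, v = 2/3 ↦ 1  ≥
u = 1, v = 1 ↦ 1  ≥
So 10 of the 16 assignments meet the threshold.

10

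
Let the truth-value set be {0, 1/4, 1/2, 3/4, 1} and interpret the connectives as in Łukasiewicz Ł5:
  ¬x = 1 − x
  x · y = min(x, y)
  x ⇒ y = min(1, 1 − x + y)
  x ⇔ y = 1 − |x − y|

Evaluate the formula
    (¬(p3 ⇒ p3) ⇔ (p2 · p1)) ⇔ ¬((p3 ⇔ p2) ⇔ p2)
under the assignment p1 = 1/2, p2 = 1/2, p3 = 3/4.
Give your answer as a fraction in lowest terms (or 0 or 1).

p3 ⇒ p3 = 3/4 ⇒ 3/4 = 1
¬(p3 ⇒ p3) = ¬1 = 0
p2 · p1 = 1/2 · 1/2 = 1/2
¬(p3 ⇒ p3) ⇔ (p2 · p1) = 0 ⇔ 1/2 = 1/2
p3 ⇔ p2 = 3/4 ⇔ 1/2 = 3/4
(p3 ⇔ p2) ⇔ p2 = 3/4 ⇔ 1/2 = 3/4
¬((p3 ⇔ p2) ⇔ p2) = ¬3/4 = 1/4
(¬(p3 ⇒ p3) ⇔ (p2 · p1)) ⇔ ¬((p3 ⇔ p2) ⇔ p2) = 1/2 ⇔ 1/4 = 3/4

3/4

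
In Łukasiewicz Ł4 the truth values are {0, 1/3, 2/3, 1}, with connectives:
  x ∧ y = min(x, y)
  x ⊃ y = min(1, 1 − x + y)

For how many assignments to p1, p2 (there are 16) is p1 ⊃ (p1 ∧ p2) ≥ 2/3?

p1 = 0, p2 = 0 ↦ 1  ≥
p1 = 0, p2 = 1/3 ↦ 1  ≥
p1 = 0, p2 = 2/3 ↦ 1  ≥
p1 = 0, p2 = 1 ↦ 1  ≥
p1 = 1/3, p2 = 0 ↦ 2/3  ≥
p1 = 1/3, p2 = 1/3 ↦ 1  ≥
p1 = 1/3, p2 = 2/3 ↦ 1  ≥
p1 = 1/3, p2 = 1 ↦ 1  ≥
p1 = 2/3, p2 = 0 ↦ 1/3  <
p1 = 2/3, p2 = 1/3 ↦ 2/3  ≥
p1 = 2/3, p2 = 2/3 ↦ 1  ≥
p1 = 2/3, p2 = 1 ↦ 1  ≥
p1 = 1, p2 = 0 ↦ 0  <
p1 = 1, p2 = 1/3 ↦ 1/3  <
p1 = 1, p2 = 2/3 ↦ 2/3  ≥
p1 = 1, p2 = 1 ↦ 1  ≥
So 13 of the 16 assignments meet the threshold.

13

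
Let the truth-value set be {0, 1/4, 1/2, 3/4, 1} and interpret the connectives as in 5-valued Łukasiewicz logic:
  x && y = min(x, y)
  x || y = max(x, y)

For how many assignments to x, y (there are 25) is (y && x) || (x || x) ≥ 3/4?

10

value 1: 5 assignments (counts)
value 3/4: 5 assignments (counts)
value 1/2: 5 assignments
value 1/4: 5 assignments
value 0: 5 assignments
So 10 of the 25 assignments meet the threshold.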